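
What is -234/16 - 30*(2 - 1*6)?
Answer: 843/8 ≈ 105.38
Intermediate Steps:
-234/16 - 30*(2 - 1*6) = -234*1/16 - 30*(2 - 6) = -117/8 - 30*(-4) = -117/8 + 120 = 843/8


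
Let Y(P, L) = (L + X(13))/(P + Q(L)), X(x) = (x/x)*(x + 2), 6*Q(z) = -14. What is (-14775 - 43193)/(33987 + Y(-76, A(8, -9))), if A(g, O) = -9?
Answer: -13622480/7986927 ≈ -1.7056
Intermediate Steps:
Q(z) = -7/3 (Q(z) = (1/6)*(-14) = -7/3)
X(x) = 2 + x (X(x) = 1*(2 + x) = 2 + x)
Y(P, L) = (15 + L)/(-7/3 + P) (Y(P, L) = (L + (2 + 13))/(P - 7/3) = (L + 15)/(-7/3 + P) = (15 + L)/(-7/3 + P))
(-14775 - 43193)/(33987 + Y(-76, A(8, -9))) = (-14775 - 43193)/(33987 + 3*(15 - 9)/(-7 + 3*(-76))) = -57968/(33987 + 3*6/(-7 - 228)) = -57968/(33987 + 3*6/(-235)) = -57968/(33987 + 3*(-1/235)*6) = -57968/(33987 - 18/235) = -57968/7986927/235 = -57968*235/7986927 = -13622480/7986927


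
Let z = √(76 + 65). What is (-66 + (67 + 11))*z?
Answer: 12*√141 ≈ 142.49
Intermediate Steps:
z = √141 ≈ 11.874
(-66 + (67 + 11))*z = (-66 + (67 + 11))*√141 = (-66 + 78)*√141 = 12*√141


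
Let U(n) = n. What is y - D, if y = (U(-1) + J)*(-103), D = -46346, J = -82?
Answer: 54895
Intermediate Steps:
y = 8549 (y = (-1 - 82)*(-103) = -83*(-103) = 8549)
y - D = 8549 - 1*(-46346) = 8549 + 46346 = 54895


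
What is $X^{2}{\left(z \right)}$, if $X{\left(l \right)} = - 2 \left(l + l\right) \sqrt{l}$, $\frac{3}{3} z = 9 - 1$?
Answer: $8192$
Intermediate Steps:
$z = 8$ ($z = 9 - 1 = 8$)
$X{\left(l \right)} = - 4 l^{\frac{3}{2}}$ ($X{\left(l \right)} = - 2 \cdot 2 l \sqrt{l} = - 4 l \sqrt{l} = - 4 l^{\frac{3}{2}}$)
$X^{2}{\left(z \right)} = \left(- 4 \cdot 8^{\frac{3}{2}}\right)^{2} = \left(- 4 \cdot 16 \sqrt{2}\right)^{2} = \left(- 64 \sqrt{2}\right)^{2} = 8192$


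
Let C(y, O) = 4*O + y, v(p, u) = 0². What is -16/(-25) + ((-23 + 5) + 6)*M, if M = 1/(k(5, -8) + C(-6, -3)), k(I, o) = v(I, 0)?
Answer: 98/75 ≈ 1.3067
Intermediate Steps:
v(p, u) = 0
k(I, o) = 0
C(y, O) = y + 4*O
M = -1/18 (M = 1/(0 + (-6 + 4*(-3))) = 1/(0 + (-6 - 12)) = 1/(0 - 18) = 1/(-18) = -1/18 ≈ -0.055556)
-16/(-25) + ((-23 + 5) + 6)*M = -16/(-25) + ((-23 + 5) + 6)*(-1/18) = -16*(-1/25) + (-18 + 6)*(-1/18) = 16/25 - 12*(-1/18) = 16/25 + ⅔ = 98/75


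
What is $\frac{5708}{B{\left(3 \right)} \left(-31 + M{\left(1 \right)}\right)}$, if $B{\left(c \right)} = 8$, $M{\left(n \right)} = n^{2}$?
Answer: $- \frac{1427}{60} \approx -23.783$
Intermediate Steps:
$\frac{5708}{B{\left(3 \right)} \left(-31 + M{\left(1 \right)}\right)} = \frac{5708}{8 \left(-31 + 1^{2}\right)} = \frac{5708}{8 \left(-31 + 1\right)} = \frac{5708}{8 \left(-30\right)} = \frac{5708}{-240} = 5708 \left(- \frac{1}{240}\right) = - \frac{1427}{60}$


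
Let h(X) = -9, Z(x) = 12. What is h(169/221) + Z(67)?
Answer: 3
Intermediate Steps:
h(169/221) + Z(67) = -9 + 12 = 3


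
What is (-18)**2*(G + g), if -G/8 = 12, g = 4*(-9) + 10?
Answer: -39528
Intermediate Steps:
g = -26 (g = -36 + 10 = -26)
G = -96 (G = -8*12 = -96)
(-18)**2*(G + g) = (-18)**2*(-96 - 26) = 324*(-122) = -39528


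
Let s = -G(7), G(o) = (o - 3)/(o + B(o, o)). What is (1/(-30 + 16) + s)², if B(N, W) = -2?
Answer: 3721/4900 ≈ 0.75939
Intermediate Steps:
G(o) = (-3 + o)/(-2 + o) (G(o) = (o - 3)/(o - 2) = (-3 + o)/(-2 + o))
s = -⅘ (s = -(-3 + 7)/(-2 + 7) = -4/5 = -1*⅘ = -⅘ ≈ -0.80000)
(1/(-30 + 16) + s)² = (1/(-30 + 16) - ⅘)² = (1/(-14) - ⅘)² = (1*(-1/14) - ⅘)² = (-1/14 - ⅘)² = (-61/70)² = 3721/4900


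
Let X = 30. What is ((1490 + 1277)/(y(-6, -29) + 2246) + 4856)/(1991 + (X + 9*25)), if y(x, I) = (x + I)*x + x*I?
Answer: 12774047/5906980 ≈ 2.1625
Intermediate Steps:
y(x, I) = I*x + x*(I + x) (y(x, I) = (I + x)*x + I*x = x*(I + x) + I*x = I*x + x*(I + x))
((1490 + 1277)/(y(-6, -29) + 2246) + 4856)/(1991 + (X + 9*25)) = ((1490 + 1277)/(-6*(-6 + 2*(-29)) + 2246) + 4856)/(1991 + (30 + 9*25)) = (2767/(-6*(-6 - 58) + 2246) + 4856)/(1991 + (30 + 225)) = (2767/(-6*(-64) + 2246) + 4856)/(1991 + 255) = (2767/(384 + 2246) + 4856)/2246 = (2767/2630 + 4856)*(1/2246) = (12774047/2630)*(1/2246) = 12774047/5906980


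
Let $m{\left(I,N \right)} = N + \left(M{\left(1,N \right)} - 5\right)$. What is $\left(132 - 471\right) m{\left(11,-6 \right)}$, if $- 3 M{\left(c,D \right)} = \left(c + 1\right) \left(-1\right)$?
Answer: $3503$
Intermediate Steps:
$M{\left(c,D \right)} = \frac{1}{3} + \frac{c}{3}$ ($M{\left(c,D \right)} = - \frac{\left(c + 1\right) \left(-1\right)}{3} = - \frac{\left(1 + c\right) \left(-1\right)}{3} = - \frac{-1 - c}{3} = \frac{1}{3} + \frac{c}{3}$)
$m{\left(I,N \right)} = - \frac{13}{3} + N$ ($m{\left(I,N \right)} = N + \left(\left(\frac{1}{3} + \frac{1}{3} \cdot 1\right) - 5\right) = N + \left(\left(\frac{1}{3} + \frac{1}{3}\right) - 5\right) = N + \left(\frac{2}{3} - 5\right) = N - \frac{13}{3} = - \frac{13}{3} + N$)
$\left(132 - 471\right) m{\left(11,-6 \right)} = \left(132 - 471\right) \left(- \frac{13}{3} - 6\right) = \left(-339\right) \left(- \frac{31}{3}\right) = 3503$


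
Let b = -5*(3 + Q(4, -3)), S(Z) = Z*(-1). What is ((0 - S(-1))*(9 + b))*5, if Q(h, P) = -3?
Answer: -45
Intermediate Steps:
S(Z) = -Z
b = 0 (b = -5*(3 - 3) = -5*0 = 0)
((0 - S(-1))*(9 + b))*5 = ((0 - (-1)*(-1))*(9 + 0))*5 = ((0 - 1*1)*9)*5 = ((0 - 1)*9)*5 = -1*9*5 = -9*5 = -45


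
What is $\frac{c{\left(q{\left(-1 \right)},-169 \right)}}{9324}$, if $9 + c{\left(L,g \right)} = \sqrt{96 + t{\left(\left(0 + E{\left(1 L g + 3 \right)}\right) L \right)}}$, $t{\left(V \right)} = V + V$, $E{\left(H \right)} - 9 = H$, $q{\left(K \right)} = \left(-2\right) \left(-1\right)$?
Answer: $- \frac{1}{1036} + \frac{i \sqrt{302}}{4662} \approx -0.00096525 + 0.0037276 i$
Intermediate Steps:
$q{\left(K \right)} = 2$
$E{\left(H \right)} = 9 + H$
$t{\left(V \right)} = 2 V$
$c{\left(L,g \right)} = -9 + \sqrt{96 + 2 L \left(12 + L g\right)}$ ($c{\left(L,g \right)} = -9 + \sqrt{96 + 2 \left(0 + \left(9 + \left(1 L g + 3\right)\right)\right) L} = -9 + \sqrt{96 + 2 \left(0 + \left(9 + \left(L g + 3\right)\right)\right) L} = -9 + \sqrt{96 + 2 \left(0 + \left(9 + \left(3 + L g\right)\right)\right) L} = -9 + \sqrt{96 + 2 \left(0 + \left(12 + L g\right)\right) L} = -9 + \sqrt{96 + 2 \left(12 + L g\right) L} = -9 + \sqrt{96 + 2 L \left(12 + L g\right)}$)
$\frac{c{\left(q{\left(-1 \right)},-169 \right)}}{9324} = \frac{-9 + \sqrt{2} \sqrt{48 + 2 \left(12 + 2 \left(-169\right)\right)}}{9324} = \left(-9 + \sqrt{2} \sqrt{48 + 2 \left(12 - 338\right)}\right) \frac{1}{9324} = \left(-9 + \sqrt{2} \sqrt{48 + 2 \left(-326\right)}\right) \frac{1}{9324} = \left(-9 + \sqrt{2} \sqrt{48 - 652}\right) \frac{1}{9324} = \left(-9 + \sqrt{2} \sqrt{-604}\right) \frac{1}{9324} = \left(-9 + \sqrt{2} \cdot 2 i \sqrt{151}\right) \frac{1}{9324} = \left(-9 + 2 i \sqrt{302}\right) \frac{1}{9324} = - \frac{1}{1036} + \frac{i \sqrt{302}}{4662}$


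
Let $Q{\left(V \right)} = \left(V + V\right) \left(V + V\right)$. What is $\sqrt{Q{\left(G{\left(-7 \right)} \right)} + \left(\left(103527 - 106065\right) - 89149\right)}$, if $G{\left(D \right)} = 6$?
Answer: $i \sqrt{91543} \approx 302.56 i$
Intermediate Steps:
$Q{\left(V \right)} = 4 V^{2}$ ($Q{\left(V \right)} = 2 V 2 V = 4 V^{2}$)
$\sqrt{Q{\left(G{\left(-7 \right)} \right)} + \left(\left(103527 - 106065\right) - 89149\right)} = \sqrt{4 \cdot 6^{2} + \left(\left(103527 - 106065\right) - 89149\right)} = \sqrt{4 \cdot 36 - 91687} = \sqrt{144 - 91687} = \sqrt{-91543} = i \sqrt{91543}$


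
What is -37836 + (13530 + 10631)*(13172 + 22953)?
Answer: 872778289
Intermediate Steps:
-37836 + (13530 + 10631)*(13172 + 22953) = -37836 + 24161*36125 = -37836 + 872816125 = 872778289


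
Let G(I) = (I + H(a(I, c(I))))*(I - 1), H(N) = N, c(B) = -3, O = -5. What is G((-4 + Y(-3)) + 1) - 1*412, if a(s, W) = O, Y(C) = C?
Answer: -335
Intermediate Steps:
a(s, W) = -5
G(I) = (-1 + I)*(-5 + I) (G(I) = (I - 5)*(I - 1) = (-5 + I)*(-1 + I) = (-1 + I)*(-5 + I))
G((-4 + Y(-3)) + 1) - 1*412 = (5 + ((-4 - 3) + 1)² - 6*((-4 - 3) + 1)) - 1*412 = (5 + (-7 + 1)² - 6*(-7 + 1)) - 412 = (5 + (-6)² - 6*(-6)) - 412 = (5 + 36 + 36) - 412 = 77 - 412 = -335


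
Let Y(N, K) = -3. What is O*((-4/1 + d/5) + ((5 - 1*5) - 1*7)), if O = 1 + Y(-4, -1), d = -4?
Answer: 118/5 ≈ 23.600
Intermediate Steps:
O = -2 (O = 1 - 3 = -2)
O*((-4/1 + d/5) + ((5 - 1*5) - 1*7)) = -2*((-4/1 - 4/5) + ((5 - 1*5) - 1*7)) = -2*((-4*1 - 4*1/5) + ((5 - 5) - 7)) = -2*((-4 - 4/5) + (0 - 7)) = -2*(-24/5 - 7) = -2*(-59/5) = 118/5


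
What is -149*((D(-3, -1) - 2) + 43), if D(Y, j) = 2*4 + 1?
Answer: -7450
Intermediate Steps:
D(Y, j) = 9 (D(Y, j) = 8 + 1 = 9)
-149*((D(-3, -1) - 2) + 43) = -149*((9 - 2) + 43) = -149*(7 + 43) = -149*50 = -7450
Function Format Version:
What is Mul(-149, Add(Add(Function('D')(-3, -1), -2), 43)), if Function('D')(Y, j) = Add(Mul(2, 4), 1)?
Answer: -7450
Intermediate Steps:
Function('D')(Y, j) = 9 (Function('D')(Y, j) = Add(8, 1) = 9)
Mul(-149, Add(Add(Function('D')(-3, -1), -2), 43)) = Mul(-149, Add(Add(9, -2), 43)) = Mul(-149, Add(7, 43)) = Mul(-149, 50) = -7450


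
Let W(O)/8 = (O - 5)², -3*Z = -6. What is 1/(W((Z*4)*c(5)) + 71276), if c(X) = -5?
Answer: 1/87476 ≈ 1.1432e-5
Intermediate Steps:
Z = 2 (Z = -⅓*(-6) = 2)
W(O) = 8*(-5 + O)² (W(O) = 8*(O - 5)² = 8*(-5 + O)²)
1/(W((Z*4)*c(5)) + 71276) = 1/(8*(-5 + (2*4)*(-5))² + 71276) = 1/(8*(-5 + 8*(-5))² + 71276) = 1/(8*(-5 - 40)² + 71276) = 1/(8*(-45)² + 71276) = 1/(8*2025 + 71276) = 1/(16200 + 71276) = 1/87476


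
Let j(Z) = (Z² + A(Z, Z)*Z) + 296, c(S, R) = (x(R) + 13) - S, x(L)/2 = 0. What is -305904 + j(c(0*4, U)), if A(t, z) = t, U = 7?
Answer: -305270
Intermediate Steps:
x(L) = 0 (x(L) = 2*0 = 0)
c(S, R) = 13 - S (c(S, R) = (0 + 13) - S = 13 - S)
j(Z) = 296 + 2*Z² (j(Z) = (Z² + Z*Z) + 296 = (Z² + Z²) + 296 = 2*Z² + 296 = 296 + 2*Z²)
-305904 + j(c(0*4, U)) = -305904 + (296 + 2*(13 - 0*4)²) = -305904 + (296 + 2*(13 - 1*0)²) = -305904 + (296 + 2*(13 + 0)²) = -305904 + (296 + 2*13²) = -305904 + (296 + 2*169) = -305904 + (296 + 338) = -305904 + 634 = -305270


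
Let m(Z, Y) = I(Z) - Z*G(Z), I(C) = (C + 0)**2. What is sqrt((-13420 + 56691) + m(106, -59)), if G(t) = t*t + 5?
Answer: I*sqrt(1137039) ≈ 1066.3*I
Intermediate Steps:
G(t) = 5 + t**2 (G(t) = t**2 + 5 = 5 + t**2)
I(C) = C**2
m(Z, Y) = Z**2 - Z*(5 + Z**2)
sqrt((-13420 + 56691) + m(106, -59)) = sqrt((-13420 + 56691) + 106*(-5 + 106 - 1*106**2)) = sqrt(43271 + 106*(-5 + 106 - 1*11236)) = sqrt(43271 + 106*(-5 + 106 - 11236)) = sqrt(43271 + 106*(-11135)) = sqrt(43271 - 1180310) = sqrt(-1137039) = I*sqrt(1137039)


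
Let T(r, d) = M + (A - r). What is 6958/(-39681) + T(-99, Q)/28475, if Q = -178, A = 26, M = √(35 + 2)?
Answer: -7726757/45196659 + √37/28475 ≈ -0.17074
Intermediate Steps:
M = √37 ≈ 6.0828
T(r, d) = 26 + √37 - r (T(r, d) = √37 + (26 - r) = 26 + √37 - r)
6958/(-39681) + T(-99, Q)/28475 = 6958/(-39681) + (26 + √37 - 1*(-99))/28475 = 6958*(-1/39681) + (26 + √37 + 99)*(1/28475) = -6958/39681 + (125 + √37)*(1/28475) = -6958/39681 + (5/1139 + √37/28475) = -7726757/45196659 + √37/28475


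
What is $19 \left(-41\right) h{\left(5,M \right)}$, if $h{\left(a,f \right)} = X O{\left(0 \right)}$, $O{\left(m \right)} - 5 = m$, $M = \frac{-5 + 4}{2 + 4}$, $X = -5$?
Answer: $19475$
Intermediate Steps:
$M = - \frac{1}{6} \approx -0.16667$
$O{\left(m \right)} = 5 + m$
$h{\left(a,f \right)} = -25$ ($h{\left(a,f \right)} = - 5 \left(5 + 0\right) = \left(-5\right) 5 = -25$)
$19 \left(-41\right) h{\left(5,M \right)} = 19 \left(-41\right) \left(-25\right) = \left(-779\right) \left(-25\right) = 19475$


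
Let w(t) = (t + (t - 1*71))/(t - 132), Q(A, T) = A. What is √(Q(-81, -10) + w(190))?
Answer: I*√254562/58 ≈ 8.699*I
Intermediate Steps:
w(t) = (-71 + 2*t)/(-132 + t) (w(t) = (t + (t - 71))/(-132 + t) = (t + (-71 + t))/(-132 + t) = (-71 + 2*t)/(-132 + t))
√(Q(-81, -10) + w(190)) = √(-81 + (-71 + 2*190)/(-132 + 190)) = √(-81 + (-71 + 380)/58) = √(-81 + (1/58)*309) = √(-81 + 309/58) = √(-4389/58) = I*√254562/58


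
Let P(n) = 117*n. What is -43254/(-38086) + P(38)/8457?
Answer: 89188239/53682217 ≈ 1.6614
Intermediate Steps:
-43254/(-38086) + P(38)/8457 = -43254/(-38086) + (117*38)/8457 = -43254*(-1/38086) + 4446*(1/8457) = 21627/19043 + 1482/2819 = 89188239/53682217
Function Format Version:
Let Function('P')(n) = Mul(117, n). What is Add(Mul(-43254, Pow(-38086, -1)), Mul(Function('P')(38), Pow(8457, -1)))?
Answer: Rational(89188239, 53682217) ≈ 1.6614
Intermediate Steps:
Add(Mul(-43254, Pow(-38086, -1)), Mul(Function('P')(38), Pow(8457, -1))) = Add(Mul(-43254, Pow(-38086, -1)), Mul(Mul(117, 38), Pow(8457, -1))) = Add(Mul(-43254, Rational(-1, 38086)), Mul(4446, Rational(1, 8457))) = Add(Rational(21627, 19043), Rational(1482, 2819)) = Rational(89188239, 53682217)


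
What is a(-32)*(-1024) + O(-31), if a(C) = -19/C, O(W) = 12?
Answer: -596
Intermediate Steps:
a(-32)*(-1024) + O(-31) = -19/(-32)*(-1024) + 12 = -19*(-1/32)*(-1024) + 12 = (19/32)*(-1024) + 12 = -608 + 12 = -596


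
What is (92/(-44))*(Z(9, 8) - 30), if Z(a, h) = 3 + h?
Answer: 437/11 ≈ 39.727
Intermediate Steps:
(92/(-44))*(Z(9, 8) - 30) = (92/(-44))*((3 + 8) - 30) = (92*(-1/44))*(11 - 30) = -23/11*(-19) = 437/11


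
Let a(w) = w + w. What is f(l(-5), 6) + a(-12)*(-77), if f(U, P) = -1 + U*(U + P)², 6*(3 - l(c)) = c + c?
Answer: 64205/27 ≈ 2378.0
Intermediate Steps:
l(c) = 3 - c/3 (l(c) = 3 - (c + c)/6 = 3 - c/3)
f(U, P) = -1 + U*(P + U)²
a(w) = 2*w
f(l(-5), 6) + a(-12)*(-77) = (-1 + (3 - ⅓*(-5))*(6 + (3 - ⅓*(-5)))²) + (2*(-12))*(-77) = (-1 + (3 + 5/3)*(6 + (3 + 5/3))²) - 24*(-77) = (-1 + 14*(6 + 14/3)²/3) + 1848 = (-1 + 14*(32/3)²/3) + 1848 = (-1 + (14/3)*(1024/9)) + 1848 = (-1 + 14336/27) + 1848 = 14309/27 + 1848 = 64205/27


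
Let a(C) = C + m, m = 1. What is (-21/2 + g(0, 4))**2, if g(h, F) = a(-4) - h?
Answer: 729/4 ≈ 182.25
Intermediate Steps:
a(C) = 1 + C (a(C) = C + 1 = 1 + C)
g(h, F) = -3 - h (g(h, F) = (1 - 4) - h = -3 - h)
(-21/2 + g(0, 4))**2 = (-21/2 + (-3 - 1*0))**2 = (-21*1/2 + (-3 + 0))**2 = (-21/2 - 3)**2 = (-27/2)**2 = 729/4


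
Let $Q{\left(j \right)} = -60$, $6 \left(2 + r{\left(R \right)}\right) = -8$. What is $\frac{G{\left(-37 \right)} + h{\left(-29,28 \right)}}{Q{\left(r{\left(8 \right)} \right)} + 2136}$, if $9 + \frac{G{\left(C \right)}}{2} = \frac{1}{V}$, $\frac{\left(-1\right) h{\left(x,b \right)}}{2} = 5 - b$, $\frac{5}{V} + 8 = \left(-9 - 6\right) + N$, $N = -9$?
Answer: $\frac{19}{2595} \approx 0.0073218$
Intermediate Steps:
$r{\left(R \right)} = - \frac{10}{3}$ ($r{\left(R \right)} = -2 + \frac{1}{6} \left(-8\right) = -2 - \frac{4}{3} = - \frac{10}{3}$)
$V = - \frac{5}{32}$ ($V = \frac{5}{-8 - 24} = \frac{5}{-32} = 5 \left(- \frac{1}{32}\right) = - \frac{5}{32} \approx -0.15625$)
$h{\left(x,b \right)} = -10 + 2 b$ ($h{\left(x,b \right)} = - 2 \left(5 - b\right) = -10 + 2 b$)
$G{\left(C \right)} = - \frac{154}{5}$ ($G{\left(C \right)} = -18 + \frac{2}{- \frac{5}{32}} = -18 + 2 \left(- \frac{32}{5}\right) = -18 - \frac{64}{5} = - \frac{154}{5}$)
$\frac{G{\left(-37 \right)} + h{\left(-29,28 \right)}}{Q{\left(r{\left(8 \right)} \right)} + 2136} = \frac{- \frac{154}{5} + \left(-10 + 2 \cdot 28\right)}{-60 + 2136} = \frac{- \frac{154}{5} + \left(-10 + 56\right)}{2076} = \left(- \frac{154}{5} + 46\right) \frac{1}{2076} = \frac{76}{5} \cdot \frac{1}{2076} = \frac{19}{2595}$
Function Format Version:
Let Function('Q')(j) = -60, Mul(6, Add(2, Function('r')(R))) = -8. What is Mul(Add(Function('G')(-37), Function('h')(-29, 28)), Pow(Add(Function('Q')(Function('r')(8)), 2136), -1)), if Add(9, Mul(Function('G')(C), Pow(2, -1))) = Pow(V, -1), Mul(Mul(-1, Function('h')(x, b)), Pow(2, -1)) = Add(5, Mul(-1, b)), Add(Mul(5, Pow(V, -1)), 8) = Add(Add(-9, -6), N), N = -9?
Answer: Rational(19, 2595) ≈ 0.0073218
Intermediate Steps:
Function('r')(R) = Rational(-10, 3) (Function('r')(R) = Add(-2, Mul(Rational(1, 6), -8)) = Add(-2, Rational(-4, 3)) = Rational(-10, 3))
V = Rational(-5, 32) (V = Mul(5, Pow(Add(-8, Add(Add(-9, -6), -9)), -1)) = Mul(5, Pow(Add(-8, Add(-15, -9)), -1)) = Mul(5, Pow(Add(-8, -24), -1)) = Mul(5, Pow(-32, -1)) = Mul(5, Rational(-1, 32)) = Rational(-5, 32) ≈ -0.15625)
Function('h')(x, b) = Add(-10, Mul(2, b)) (Function('h')(x, b) = Mul(-2, Add(5, Mul(-1, b))) = Add(-10, Mul(2, b)))
Function('G')(C) = Rational(-154, 5) (Function('G')(C) = Add(-18, Mul(2, Pow(Rational(-5, 32), -1))) = Add(-18, Mul(2, Rational(-32, 5))) = Add(-18, Rational(-64, 5)) = Rational(-154, 5))
Mul(Add(Function('G')(-37), Function('h')(-29, 28)), Pow(Add(Function('Q')(Function('r')(8)), 2136), -1)) = Mul(Add(Rational(-154, 5), Add(-10, Mul(2, 28))), Pow(Add(-60, 2136), -1)) = Mul(Add(Rational(-154, 5), Add(-10, 56)), Pow(2076, -1)) = Mul(Add(Rational(-154, 5), 46), Rational(1, 2076)) = Mul(Rational(76, 5), Rational(1, 2076)) = Rational(19, 2595)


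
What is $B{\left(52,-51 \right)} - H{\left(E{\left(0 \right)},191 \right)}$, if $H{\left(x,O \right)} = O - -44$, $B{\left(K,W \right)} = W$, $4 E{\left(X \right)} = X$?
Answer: $-286$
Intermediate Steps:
$E{\left(X \right)} = \frac{X}{4}$
$H{\left(x,O \right)} = 44 + O$ ($H{\left(x,O \right)} = O + 44 = 44 + O$)
$B{\left(52,-51 \right)} - H{\left(E{\left(0 \right)},191 \right)} = -51 - \left(44 + 191\right) = -51 - 235 = -286$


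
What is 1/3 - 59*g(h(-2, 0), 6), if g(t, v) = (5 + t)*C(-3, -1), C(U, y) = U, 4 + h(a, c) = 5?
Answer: 3187/3 ≈ 1062.3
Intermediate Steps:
h(a, c) = 1 (h(a, c) = -4 + 5 = 1)
g(t, v) = -15 - 3*t (g(t, v) = (5 + t)*(-3) = -15 - 3*t)
1/3 - 59*g(h(-2, 0), 6) = 1/3 - 59*(-15 - 3*1) = ⅓ - 59*(-15 - 3) = ⅓ - 59*(-18) = ⅓ + 1062 = 3187/3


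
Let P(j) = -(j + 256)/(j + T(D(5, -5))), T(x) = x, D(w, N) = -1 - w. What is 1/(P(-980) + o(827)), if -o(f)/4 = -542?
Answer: 493/1068462 ≈ 0.00046141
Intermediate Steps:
o(f) = 2168 (o(f) = -4*(-542) = 2168)
P(j) = -(256 + j)/(-6 + j) (P(j) = -(j + 256)/(j + (-1 - 1*5)) = -(256 + j)/(j + (-1 - 5)) = -(256 + j)/(j - 6) = -(256 + j)/(-6 + j))
1/(P(-980) + o(827)) = 1/((-256 - 1*(-980))/(-6 - 980) + 2168) = 1/((-256 + 980)/(-986) + 2168) = 1/(-1/986*724 + 2168) = 1/(-362/493 + 2168) = 1/(1068462/493) = 493/1068462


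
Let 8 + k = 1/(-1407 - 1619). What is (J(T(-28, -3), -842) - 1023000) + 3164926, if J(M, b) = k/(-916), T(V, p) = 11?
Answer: 5937024781825/2771816 ≈ 2.1419e+6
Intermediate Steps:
k = -24209/3026 (k = -8 + 1/(-1407 - 1619) = -8 + 1/(-3026) = -8 - 1/3026 = -24209/3026 ≈ -8.0003)
J(M, b) = 24209/2771816 (J(M, b) = -24209/3026/(-916) = -24209/3026*(-1/916) = 24209/2771816)
(J(T(-28, -3), -842) - 1023000) + 3164926 = (24209/2771816 - 1023000) + 3164926 = -2835567743791/2771816 + 3164926 = 5937024781825/2771816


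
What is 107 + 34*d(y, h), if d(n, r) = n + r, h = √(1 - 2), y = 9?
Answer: 413 + 34*I ≈ 413.0 + 34.0*I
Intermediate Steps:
h = I (h = √(-1) = I ≈ 1.0*I)
107 + 34*d(y, h) = 107 + 34*(9 + I) = 107 + (306 + 34*I) = 413 + 34*I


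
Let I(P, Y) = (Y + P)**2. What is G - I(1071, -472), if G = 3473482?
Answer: 3114681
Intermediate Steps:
I(P, Y) = (P + Y)**2
G - I(1071, -472) = 3473482 - (1071 - 472)**2 = 3473482 - 1*599**2 = 3473482 - 1*358801 = 3473482 - 358801 = 3114681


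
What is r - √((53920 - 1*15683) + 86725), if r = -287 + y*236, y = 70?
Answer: 16233 - √124962 ≈ 15880.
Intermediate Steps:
r = 16233 (r = -287 + 70*236 = -287 + 16520 = 16233)
r - √((53920 - 1*15683) + 86725) = 16233 - √((53920 - 1*15683) + 86725) = 16233 - √((53920 - 15683) + 86725) = 16233 - √(38237 + 86725) = 16233 - √124962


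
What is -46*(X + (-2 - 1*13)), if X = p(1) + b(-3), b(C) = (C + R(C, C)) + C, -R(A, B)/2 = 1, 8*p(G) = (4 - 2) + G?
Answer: 4163/4 ≈ 1040.8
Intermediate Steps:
p(G) = ¼ + G/8 (p(G) = ((4 - 2) + G)/8 = (2 + G)/8 = ¼ + G/8)
R(A, B) = -2 (R(A, B) = -2*1 = -2)
b(C) = -2 + 2*C (b(C) = (C - 2) + C = (-2 + C) + C = -2 + 2*C)
X = -61/8 (X = (¼ + (⅛)*1) + (-2 + 2*(-3)) = (¼ + ⅛) + (-2 - 6) = 3/8 - 8 = -61/8 ≈ -7.6250)
-46*(X + (-2 - 1*13)) = -46*(-61/8 + (-2 - 1*13)) = -46*(-61/8 + (-2 - 13)) = -46*(-61/8 - 15) = -46*(-181/8) = 4163/4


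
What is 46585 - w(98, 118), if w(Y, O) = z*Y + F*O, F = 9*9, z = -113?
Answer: 48101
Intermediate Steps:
F = 81
w(Y, O) = -113*Y + 81*O
46585 - w(98, 118) = 46585 - (-113*98 + 81*118) = 46585 - (-11074 + 9558) = 46585 - 1*(-1516) = 46585 + 1516 = 48101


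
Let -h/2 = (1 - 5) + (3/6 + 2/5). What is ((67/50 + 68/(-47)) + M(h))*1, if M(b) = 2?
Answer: 4449/2350 ≈ 1.8932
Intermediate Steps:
h = 31/5 (h = -2*((1 - 5) + (3/6 + 2/5)) = -2*(-4 + (3*(⅙) + 2*(⅕))) = -2*(-4 + (½ + ⅖)) = -2*(-4 + 9/10) = -2*(-31/10) = 31/5 ≈ 6.2000)
((67/50 + 68/(-47)) + M(h))*1 = ((67/50 + 68/(-47)) + 2)*1 = ((67*(1/50) + 68*(-1/47)) + 2)*1 = ((67/50 - 68/47) + 2)*1 = (-251/2350 + 2)*1 = (4449/2350)*1 = 4449/2350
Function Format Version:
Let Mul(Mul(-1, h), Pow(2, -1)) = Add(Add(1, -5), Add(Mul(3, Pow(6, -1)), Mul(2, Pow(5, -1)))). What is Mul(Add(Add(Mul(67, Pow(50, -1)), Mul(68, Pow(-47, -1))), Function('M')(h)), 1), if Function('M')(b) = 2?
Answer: Rational(4449, 2350) ≈ 1.8932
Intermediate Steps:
h = Rational(31, 5) (h = Mul(-2, Add(Add(1, -5), Add(Mul(3, Pow(6, -1)), Mul(2, Pow(5, -1))))) = Mul(-2, Add(-4, Add(Mul(3, Rational(1, 6)), Mul(2, Rational(1, 5))))) = Mul(-2, Add(-4, Add(Rational(1, 2), Rational(2, 5)))) = Mul(-2, Add(-4, Rational(9, 10))) = Mul(-2, Rational(-31, 10)) = Rational(31, 5) ≈ 6.2000)
Mul(Add(Add(Mul(67, Pow(50, -1)), Mul(68, Pow(-47, -1))), Function('M')(h)), 1) = Mul(Add(Add(Mul(67, Pow(50, -1)), Mul(68, Pow(-47, -1))), 2), 1) = Mul(Add(Add(Mul(67, Rational(1, 50)), Mul(68, Rational(-1, 47))), 2), 1) = Mul(Add(Add(Rational(67, 50), Rational(-68, 47)), 2), 1) = Mul(Add(Rational(-251, 2350), 2), 1) = Mul(Rational(4449, 2350), 1) = Rational(4449, 2350)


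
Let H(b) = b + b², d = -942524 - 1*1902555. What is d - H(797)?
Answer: -3481085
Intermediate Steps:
d = -2845079 (d = -942524 - 1902555 = -2845079)
d - H(797) = -2845079 - 797*(1 + 797) = -2845079 - 797*798 = -2845079 - 1*636006 = -2845079 - 636006 = -3481085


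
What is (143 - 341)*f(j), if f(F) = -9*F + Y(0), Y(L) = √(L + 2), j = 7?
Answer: 12474 - 198*√2 ≈ 12194.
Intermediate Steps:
Y(L) = √(2 + L)
f(F) = √2 - 9*F (f(F) = -9*F + √(2 + 0) = -9*F + √2 = √2 - 9*F)
(143 - 341)*f(j) = (143 - 341)*(√2 - 9*7) = -198*(√2 - 63) = -198*(-63 + √2) = 12474 - 198*√2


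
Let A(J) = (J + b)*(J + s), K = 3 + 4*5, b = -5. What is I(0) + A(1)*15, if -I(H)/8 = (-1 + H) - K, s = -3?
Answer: 312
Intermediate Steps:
K = 23 (K = 3 + 20 = 23)
A(J) = (-5 + J)*(-3 + J) (A(J) = (J - 5)*(J - 3) = (-5 + J)*(-3 + J))
I(H) = 192 - 8*H (I(H) = -8*((-1 + H) - 1*23) = -8*((-1 + H) - 23) = -8*(-24 + H) = 192 - 8*H)
I(0) + A(1)*15 = (192 - 8*0) + (15 + 1**2 - 8*1)*15 = (192 + 0) + (15 + 1 - 8)*15 = 192 + 8*15 = 192 + 120 = 312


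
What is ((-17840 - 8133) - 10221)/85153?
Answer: -36194/85153 ≈ -0.42505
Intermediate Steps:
((-17840 - 8133) - 10221)/85153 = (-25973 - 10221)*(1/85153) = -36194*1/85153 = -36194/85153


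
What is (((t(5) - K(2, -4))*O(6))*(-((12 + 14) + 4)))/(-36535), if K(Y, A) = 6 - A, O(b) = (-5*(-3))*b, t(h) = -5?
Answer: -8100/7307 ≈ -1.1085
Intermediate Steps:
O(b) = 15*b
(((t(5) - K(2, -4))*O(6))*(-((12 + 14) + 4)))/(-36535) = (((-5 - (6 - 1*(-4)))*(15*6))*(-((12 + 14) + 4)))/(-36535) = (((-5 - (6 + 4))*90)*(-(26 + 4)))*(-1/36535) = (((-5 - 1*10)*90)*(-1*30))*(-1/36535) = (((-5 - 10)*90)*(-30))*(-1/36535) = (-15*90*(-30))*(-1/36535) = -1350*(-30)*(-1/36535) = 40500*(-1/36535) = -8100/7307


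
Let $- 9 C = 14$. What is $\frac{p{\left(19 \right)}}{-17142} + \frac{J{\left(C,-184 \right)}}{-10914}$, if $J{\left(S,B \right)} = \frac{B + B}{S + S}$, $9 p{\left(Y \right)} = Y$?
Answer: $- \frac{21532291}{1964421774} \approx -0.010961$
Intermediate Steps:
$C = - \frac{14}{9}$ ($C = \left(- \frac{1}{9}\right) 14 = - \frac{14}{9} \approx -1.5556$)
$p{\left(Y \right)} = \frac{Y}{9}$
$J{\left(S,B \right)} = \frac{B}{S}$ ($J{\left(S,B \right)} = \frac{2 B}{2 S} = 2 B \frac{1}{2 S} = \frac{B}{S}$)
$\frac{p{\left(19 \right)}}{-17142} + \frac{J{\left(C,-184 \right)}}{-10914} = \frac{\frac{1}{9} \cdot 19}{-17142} + \frac{\left(-184\right) \frac{1}{- \frac{14}{9}}}{-10914} = \frac{19}{9} \left(- \frac{1}{17142}\right) + \left(-184\right) \left(- \frac{9}{14}\right) \left(- \frac{1}{10914}\right) = - \frac{19}{154278} + \frac{828}{7} \left(- \frac{1}{10914}\right) = - \frac{19}{154278} - \frac{138}{12733} = - \frac{21532291}{1964421774}$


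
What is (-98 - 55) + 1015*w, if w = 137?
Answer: 138902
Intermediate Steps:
(-98 - 55) + 1015*w = (-98 - 55) + 1015*137 = -153 + 139055 = 138902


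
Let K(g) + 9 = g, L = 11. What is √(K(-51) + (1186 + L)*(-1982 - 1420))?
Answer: I*√4072254 ≈ 2018.0*I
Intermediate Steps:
K(g) = -9 + g
√(K(-51) + (1186 + L)*(-1982 - 1420)) = √((-9 - 51) + (1186 + 11)*(-1982 - 1420)) = √(-60 + 1197*(-3402)) = √(-60 - 4072194) = √(-4072254) = I*√4072254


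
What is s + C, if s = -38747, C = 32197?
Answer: -6550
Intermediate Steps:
s + C = -38747 + 32197 = -6550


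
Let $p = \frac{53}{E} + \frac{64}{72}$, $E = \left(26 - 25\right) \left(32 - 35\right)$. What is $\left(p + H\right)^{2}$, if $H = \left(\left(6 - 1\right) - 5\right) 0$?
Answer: $\frac{22801}{81} \approx 281.49$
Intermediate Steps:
$E = -3$ ($E = 1 \left(-3\right) = -3$)
$p = - \frac{151}{9}$ ($p = \frac{53}{-3} + \frac{64}{72} = 53 \left(- \frac{1}{3}\right) + 64 \cdot \frac{1}{72} = - \frac{53}{3} + \frac{8}{9} = - \frac{151}{9} \approx -16.778$)
$H = 0$ ($H = \left(5 - 5\right) 0 = 0 \cdot 0 = 0$)
$\left(p + H\right)^{2} = \left(- \frac{151}{9} + 0\right)^{2} = \left(- \frac{151}{9}\right)^{2} = \frac{22801}{81}$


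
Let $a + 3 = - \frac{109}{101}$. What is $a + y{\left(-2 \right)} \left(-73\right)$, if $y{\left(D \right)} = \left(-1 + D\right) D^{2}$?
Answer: $\frac{88064}{101} \approx 871.92$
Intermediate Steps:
$y{\left(D \right)} = D^{2} \left(-1 + D\right)$
$a = - \frac{412}{101}$ ($a = -3 - \frac{109}{101} = - \frac{412}{101} \approx -4.0792$)
$a + y{\left(-2 \right)} \left(-73\right) = - \frac{412}{101} + \left(-2\right)^{2} \left(-1 - 2\right) \left(-73\right) = - \frac{412}{101} + 4 \left(-3\right) \left(-73\right) = - \frac{412}{101} - -876 = - \frac{412}{101} + 876 = \frac{88064}{101}$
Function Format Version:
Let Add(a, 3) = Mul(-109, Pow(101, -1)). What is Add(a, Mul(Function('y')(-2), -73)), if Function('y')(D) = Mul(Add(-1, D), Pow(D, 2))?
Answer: Rational(88064, 101) ≈ 871.92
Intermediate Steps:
Function('y')(D) = Mul(Pow(D, 2), Add(-1, D))
a = Rational(-412, 101) (a = Add(-3, Mul(-109, Pow(101, -1))) = Add(-3, Mul(-109, Rational(1, 101))) = Add(-3, Rational(-109, 101)) = Rational(-412, 101) ≈ -4.0792)
Add(a, Mul(Function('y')(-2), -73)) = Add(Rational(-412, 101), Mul(Mul(Pow(-2, 2), Add(-1, -2)), -73)) = Add(Rational(-412, 101), Mul(Mul(4, -3), -73)) = Add(Rational(-412, 101), Mul(-12, -73)) = Add(Rational(-412, 101), 876) = Rational(88064, 101)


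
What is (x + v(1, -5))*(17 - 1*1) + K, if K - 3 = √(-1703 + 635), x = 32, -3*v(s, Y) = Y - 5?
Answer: 1705/3 + 2*I*√267 ≈ 568.33 + 32.68*I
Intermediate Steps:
v(s, Y) = 5/3 - Y/3 (v(s, Y) = -(Y - 5)/3 = -(-5 + Y)/3 = 5/3 - Y/3)
K = 3 + 2*I*√267 (K = 3 + √(-1703 + 635) = 3 + √(-1068) = 3 + 2*I*√267 ≈ 3.0 + 32.68*I)
(x + v(1, -5))*(17 - 1*1) + K = (32 + (5/3 - ⅓*(-5)))*(17 - 1*1) + (3 + 2*I*√267) = (32 + (5/3 + 5/3))*(17 - 1) + (3 + 2*I*√267) = (32 + 10/3)*16 + (3 + 2*I*√267) = (106/3)*16 + (3 + 2*I*√267) = 1696/3 + (3 + 2*I*√267) = 1705/3 + 2*I*√267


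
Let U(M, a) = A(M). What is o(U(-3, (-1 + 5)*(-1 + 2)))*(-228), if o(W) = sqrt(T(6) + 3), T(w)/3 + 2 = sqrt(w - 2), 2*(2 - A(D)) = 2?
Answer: -228*sqrt(3) ≈ -394.91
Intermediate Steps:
A(D) = 1 (A(D) = 2 - 1/2*2 = 2 - 1 = 1)
T(w) = -6 + 3*sqrt(-2 + w) (T(w) = -6 + 3*sqrt(w - 2) = -6 + 3*sqrt(-2 + w))
U(M, a) = 1
o(W) = sqrt(3) (o(W) = sqrt((-6 + 3*sqrt(-2 + 6)) + 3) = sqrt((-6 + 3*sqrt(4)) + 3) = sqrt((-6 + 3*2) + 3) = sqrt((-6 + 6) + 3) = sqrt(0 + 3) = sqrt(3))
o(U(-3, (-1 + 5)*(-1 + 2)))*(-228) = sqrt(3)*(-228) = -228*sqrt(3)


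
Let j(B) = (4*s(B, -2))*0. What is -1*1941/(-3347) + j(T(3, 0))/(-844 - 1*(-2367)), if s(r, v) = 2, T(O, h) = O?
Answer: 1941/3347 ≈ 0.57992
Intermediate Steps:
j(B) = 0 (j(B) = (4*2)*0 = 8*0 = 0)
-1*1941/(-3347) + j(T(3, 0))/(-844 - 1*(-2367)) = -1*1941/(-3347) + 0/(-844 - 1*(-2367)) = -1941*(-1/3347) + 0/(-844 + 2367) = 1941/3347 + 0/1523 = 1941/3347 + 0*(1/1523) = 1941/3347 + 0 = 1941/3347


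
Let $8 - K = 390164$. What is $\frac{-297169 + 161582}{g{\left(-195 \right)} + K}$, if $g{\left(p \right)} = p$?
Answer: $\frac{135587}{390351} \approx 0.34735$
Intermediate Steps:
$K = -390156$ ($K = 8 - 390164 = -390156$)
$\frac{-297169 + 161582}{g{\left(-195 \right)} + K} = \frac{-297169 + 161582}{-195 - 390156} = - \frac{135587}{-390351} = \left(-135587\right) \left(- \frac{1}{390351}\right) = \frac{135587}{390351}$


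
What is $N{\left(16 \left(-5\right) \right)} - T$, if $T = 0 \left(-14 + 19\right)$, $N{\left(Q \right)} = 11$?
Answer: $11$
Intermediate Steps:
$T = 0$ ($T = 0 \cdot 5 = 0$)
$N{\left(16 \left(-5\right) \right)} - T = 11 - 0 = 11 + 0 = 11$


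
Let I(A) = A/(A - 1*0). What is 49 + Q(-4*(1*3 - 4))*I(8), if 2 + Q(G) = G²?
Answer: 63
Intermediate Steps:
I(A) = 1 (I(A) = A/(A + 0) = A/A = 1)
Q(G) = -2 + G²
49 + Q(-4*(1*3 - 4))*I(8) = 49 + (-2 + (-4*(1*3 - 4))²)*1 = 49 + (-2 + (-4*(3 - 4))²)*1 = 49 + (-2 + (-4*(-1))²)*1 = 49 + (-2 + 4²)*1 = 49 + (-2 + 16)*1 = 49 + 14*1 = 49 + 14 = 63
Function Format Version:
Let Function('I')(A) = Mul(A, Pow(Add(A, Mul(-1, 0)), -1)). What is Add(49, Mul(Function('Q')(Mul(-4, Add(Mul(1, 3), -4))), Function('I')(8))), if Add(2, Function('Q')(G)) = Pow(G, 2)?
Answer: 63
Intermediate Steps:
Function('I')(A) = 1 (Function('I')(A) = Mul(A, Pow(Add(A, 0), -1)) = Mul(A, Pow(A, -1)) = 1)
Function('Q')(G) = Add(-2, Pow(G, 2))
Add(49, Mul(Function('Q')(Mul(-4, Add(Mul(1, 3), -4))), Function('I')(8))) = Add(49, Mul(Add(-2, Pow(Mul(-4, Add(Mul(1, 3), -4)), 2)), 1)) = Add(49, Mul(Add(-2, Pow(Mul(-4, Add(3, -4)), 2)), 1)) = Add(49, Mul(Add(-2, Pow(Mul(-4, -1), 2)), 1)) = Add(49, Mul(Add(-2, Pow(4, 2)), 1)) = Add(49, Mul(Add(-2, 16), 1)) = Add(49, Mul(14, 1)) = Add(49, 14) = 63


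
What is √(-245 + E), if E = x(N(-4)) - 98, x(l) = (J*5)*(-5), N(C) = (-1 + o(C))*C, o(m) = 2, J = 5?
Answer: 6*I*√13 ≈ 21.633*I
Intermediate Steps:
N(C) = C (N(C) = (-1 + 2)*C = 1*C = C)
x(l) = -125 (x(l) = (5*5)*(-5) = 25*(-5) = -125)
E = -223 (E = -125 - 98 = -223)
√(-245 + E) = √(-245 - 223) = √(-468) = 6*I*√13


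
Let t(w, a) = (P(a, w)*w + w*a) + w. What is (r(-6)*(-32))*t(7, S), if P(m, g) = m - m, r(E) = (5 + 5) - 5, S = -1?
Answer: 0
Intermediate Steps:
r(E) = 5 (r(E) = 10 - 5 = 5)
P(m, g) = 0
t(w, a) = w + a*w (t(w, a) = (0*w + w*a) + w = (0 + a*w) + w = a*w + w = w + a*w)
(r(-6)*(-32))*t(7, S) = (5*(-32))*(7*(1 - 1)) = -1120*0 = -160*0 = 0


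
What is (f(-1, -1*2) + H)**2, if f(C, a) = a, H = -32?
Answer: 1156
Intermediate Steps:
(f(-1, -1*2) + H)**2 = (-1*2 - 32)**2 = (-2 - 32)**2 = (-34)**2 = 1156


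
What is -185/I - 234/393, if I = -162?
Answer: 11599/21222 ≈ 0.54656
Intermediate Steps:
-185/I - 234/393 = -185/(-162) - 234/393 = -185*(-1/162) - 234*1/393 = 185/162 - 78/131 = 11599/21222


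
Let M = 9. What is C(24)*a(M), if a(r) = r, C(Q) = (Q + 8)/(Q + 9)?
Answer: 96/11 ≈ 8.7273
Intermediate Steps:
C(Q) = (8 + Q)/(9 + Q)
C(24)*a(M) = ((8 + 24)/(9 + 24))*9 = (32/33)*9 = 96/11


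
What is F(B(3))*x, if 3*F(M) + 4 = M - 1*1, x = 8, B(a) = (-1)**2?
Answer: -32/3 ≈ -10.667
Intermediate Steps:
B(a) = 1
F(M) = -5/3 + M/3 (F(M) = -4/3 + (M - 1*1)/3 = -4/3 + (M - 1)/3 = -4/3 + (-1 + M)/3 = -4/3 + (-1/3 + M/3) = -5/3 + M/3)
F(B(3))*x = (-5/3 + (1/3)*1)*8 = (-5/3 + 1/3)*8 = -4/3*8 = -32/3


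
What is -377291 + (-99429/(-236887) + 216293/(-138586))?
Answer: -1769458196126437/4689888826 ≈ -3.7729e+5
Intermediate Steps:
-377291 + (-99429/(-236887) + 216293/(-138586)) = -377291 + (-99429*(-1/236887) + 216293*(-1/138586)) = -377291 + (99429/236887 - 30899/19798) = -377291 - 5351076071/4689888826 = -1769458196126437/4689888826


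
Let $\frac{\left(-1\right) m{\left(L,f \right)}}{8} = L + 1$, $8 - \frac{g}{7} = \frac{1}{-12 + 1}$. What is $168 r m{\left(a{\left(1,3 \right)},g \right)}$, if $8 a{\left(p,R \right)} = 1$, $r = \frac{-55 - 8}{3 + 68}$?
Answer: $\frac{95256}{71} \approx 1341.6$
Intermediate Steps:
$r = - \frac{63}{71} \approx -0.88732$
$a{\left(p,R \right)} = \frac{1}{8}$ ($a{\left(p,R \right)} = \frac{1}{8} \cdot 1 = \frac{1}{8}$)
$g = \frac{623}{11}$ ($g = 56 - \frac{7}{-12 + 1} = 56 - \frac{7}{-11} = 56 - - \frac{7}{11} = 56 + \frac{7}{11} = \frac{623}{11} \approx 56.636$)
$m{\left(L,f \right)} = -8 - 8 L$ ($m{\left(L,f \right)} = - 8 \left(L + 1\right) = - 8 \left(1 + L\right) = -8 - 8 L$)
$168 r m{\left(a{\left(1,3 \right)},g \right)} = 168 \left(- \frac{63}{71}\right) \left(-8 - 1\right) = - \frac{10584 \left(-8 - 1\right)}{71} = \left(- \frac{10584}{71}\right) \left(-9\right) = \frac{95256}{71}$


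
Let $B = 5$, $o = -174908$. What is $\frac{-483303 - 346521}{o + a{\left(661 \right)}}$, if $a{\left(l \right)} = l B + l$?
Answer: $\frac{414912}{85471} \approx 4.8544$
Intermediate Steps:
$a{\left(l \right)} = 6 l$ ($a{\left(l \right)} = l 5 + l = 5 l + l = 6 l$)
$\frac{-483303 - 346521}{o + a{\left(661 \right)}} = \frac{-483303 - 346521}{-174908 + 6 \cdot 661} = - \frac{829824}{-174908 + 3966} = - \frac{829824}{-170942} = \left(-829824\right) \left(- \frac{1}{170942}\right) = \frac{414912}{85471}$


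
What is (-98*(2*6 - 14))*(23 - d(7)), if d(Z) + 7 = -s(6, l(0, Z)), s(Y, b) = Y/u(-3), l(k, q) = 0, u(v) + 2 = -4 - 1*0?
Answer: 5684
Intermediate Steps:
u(v) = -6 (u(v) = -2 + (-4 - 1*0) = -2 + (-4 + 0) = -2 - 4 = -6)
s(Y, b) = -Y/6 (s(Y, b) = Y/(-6) = Y*(-⅙) = -Y/6)
d(Z) = -6 (d(Z) = -7 - (-1)*6/6 = -7 - 1*(-1) = -7 + 1 = -6)
(-98*(2*6 - 14))*(23 - d(7)) = (-98*(2*6 - 14))*(23 - 1*(-6)) = (-98*(12 - 14))*(23 + 6) = -98*(-2)*29 = 196*29 = 5684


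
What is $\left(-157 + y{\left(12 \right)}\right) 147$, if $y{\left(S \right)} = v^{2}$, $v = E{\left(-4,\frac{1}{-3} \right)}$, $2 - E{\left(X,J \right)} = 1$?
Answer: $-22932$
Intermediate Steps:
$E{\left(X,J \right)} = 1$ ($E{\left(X,J \right)} = 2 - 1 = 1$)
$v = 1$
$y{\left(S \right)} = 1$ ($y{\left(S \right)} = 1^{2} = 1$)
$\left(-157 + y{\left(12 \right)}\right) 147 = \left(-157 + 1\right) 147 = \left(-156\right) 147 = -22932$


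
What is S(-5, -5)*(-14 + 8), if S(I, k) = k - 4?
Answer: 54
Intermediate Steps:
S(I, k) = -4 + k
S(-5, -5)*(-14 + 8) = (-4 - 5)*(-14 + 8) = -9*(-6) = 54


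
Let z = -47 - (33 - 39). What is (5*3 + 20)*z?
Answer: -1435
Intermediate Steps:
z = -41 (z = -47 - 1*(-6) = -47 + 6 = -41)
(5*3 + 20)*z = (5*3 + 20)*(-41) = (15 + 20)*(-41) = 35*(-41) = -1435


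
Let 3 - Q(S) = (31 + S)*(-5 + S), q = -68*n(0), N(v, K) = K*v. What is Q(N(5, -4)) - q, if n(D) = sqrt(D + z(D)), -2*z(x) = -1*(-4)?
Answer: 278 + 68*I*sqrt(2) ≈ 278.0 + 96.167*I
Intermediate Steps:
z(x) = -2 (z(x) = -(-1)*(-4)/2 = -1/2*4 = -2)
n(D) = sqrt(-2 + D) (n(D) = sqrt(D - 2) = sqrt(-2 + D))
q = -68*I*sqrt(2) (q = -68*sqrt(-2 + 0) = -68*I*sqrt(2) ≈ -96.167*I)
Q(S) = 3 - (-5 + S)*(31 + S) (Q(S) = 3 - (31 + S)*(-5 + S) = 3 - (-5 + S)*(31 + S))
Q(N(5, -4)) - q = (158 - (-4*5)**2 - (-104)*5) - (-68)*I*sqrt(2) = (158 - 1*(-20)**2 - 26*(-20)) + 68*I*sqrt(2) = (158 - 1*400 + 520) + 68*I*sqrt(2) = (158 - 400 + 520) + 68*I*sqrt(2) = 278 + 68*I*sqrt(2)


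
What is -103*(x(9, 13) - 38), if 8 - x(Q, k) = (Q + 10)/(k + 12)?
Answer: 79207/25 ≈ 3168.3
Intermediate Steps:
x(Q, k) = 8 - (10 + Q)/(12 + k) (x(Q, k) = 8 - (Q + 10)/(k + 12) = 8 - (10 + Q)/(12 + k))
-103*(x(9, 13) - 38) = -103*((86 - 1*9 + 8*13)/(12 + 13) - 38) = -103*((86 - 9 + 104)/25 - 38) = -103*((1/25)*181 - 38) = -103*(181/25 - 38) = -103*(-769/25) = 79207/25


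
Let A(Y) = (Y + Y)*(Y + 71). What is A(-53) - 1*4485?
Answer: -6393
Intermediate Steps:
A(Y) = 2*Y*(71 + Y) (A(Y) = (2*Y)*(71 + Y) = 2*Y*(71 + Y))
A(-53) - 1*4485 = 2*(-53)*(71 - 53) - 1*4485 = 2*(-53)*18 - 4485 = -1908 - 4485 = -6393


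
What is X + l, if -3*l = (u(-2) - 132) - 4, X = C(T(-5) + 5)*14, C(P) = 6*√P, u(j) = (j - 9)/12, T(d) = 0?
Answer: 1643/36 + 84*√5 ≈ 233.47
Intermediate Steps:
u(j) = -¾ + j/12 (u(j) = (-9 + j)*(1/12) = -¾ + j/12)
X = 84*√5 (X = (6*√(0 + 5))*14 = (6*√5)*14 = 84*√5 ≈ 187.83)
l = 1643/36 (l = -(((-¾ + (1/12)*(-2)) - 132) - 4)/3 = -(((-¾ - ⅙) - 132) - 4)/3 = -((-11/12 - 132) - 4)/3 = -(-1595/12 - 4)/3 = -⅓*(-1643/12) = 1643/36 ≈ 45.639)
X + l = 84*√5 + 1643/36 = 1643/36 + 84*√5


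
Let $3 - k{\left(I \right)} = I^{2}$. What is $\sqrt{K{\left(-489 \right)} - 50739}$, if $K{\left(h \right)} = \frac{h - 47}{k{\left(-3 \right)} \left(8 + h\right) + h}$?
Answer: $\frac{i \sqrt{291527739843}}{2397} \approx 225.25 i$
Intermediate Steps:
$k{\left(I \right)} = 3 - I^{2}$
$K{\left(h \right)} = \frac{-47 + h}{-48 - 5 h}$ ($K{\left(h \right)} = \frac{h - 47}{\left(3 - \left(-3\right)^{2}\right) \left(8 + h\right) + h} = \frac{-47 + h}{\left(3 - 9\right) \left(8 + h\right) + h} = \frac{-47 + h}{- 6 \left(8 + h\right) + h} = \frac{-47 + h}{\left(-48 - 6 h\right) + h} = \frac{-47 + h}{-48 - 5 h}$)
$\sqrt{K{\left(-489 \right)} - 50739} = \sqrt{\frac{47 - -489}{48 + 5 \left(-489\right)} - 50739} = \sqrt{\frac{47 + 489}{48 - 2445} - 50739} = \sqrt{\frac{1}{-2397} \cdot 536 - 50739} = \sqrt{\left(- \frac{1}{2397}\right) 536 - 50739} = \sqrt{- \frac{536}{2397} - 50739} = \sqrt{- \frac{121621919}{2397}} = \frac{i \sqrt{291527739843}}{2397}$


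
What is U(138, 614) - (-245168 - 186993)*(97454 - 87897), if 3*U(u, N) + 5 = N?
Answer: 4130162880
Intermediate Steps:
U(u, N) = -5/3 + N/3
U(138, 614) - (-245168 - 186993)*(97454 - 87897) = (-5/3 + (1/3)*614) - (-245168 - 186993)*(97454 - 87897) = (-5/3 + 614/3) - (-432161)*9557 = 203 - 1*(-4130162677) = 203 + 4130162677 = 4130162880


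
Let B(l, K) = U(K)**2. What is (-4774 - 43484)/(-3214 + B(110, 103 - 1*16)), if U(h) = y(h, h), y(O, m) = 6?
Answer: 3447/227 ≈ 15.185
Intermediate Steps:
U(h) = 6
B(l, K) = 36 (B(l, K) = 6**2 = 36)
(-4774 - 43484)/(-3214 + B(110, 103 - 1*16)) = (-4774 - 43484)/(-3214 + 36) = -48258/(-3178) = -48258*(-1/3178) = 3447/227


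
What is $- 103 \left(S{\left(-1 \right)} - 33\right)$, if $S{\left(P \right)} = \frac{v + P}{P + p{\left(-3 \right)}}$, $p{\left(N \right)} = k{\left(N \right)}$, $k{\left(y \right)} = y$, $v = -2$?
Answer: $\frac{13287}{4} \approx 3321.8$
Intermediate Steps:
$p{\left(N \right)} = N$
$S{\left(P \right)} = \frac{-2 + P}{-3 + P}$ ($S{\left(P \right)} = \frac{-2 + P}{P - 3} = \frac{-2 + P}{-3 + P}$)
$- 103 \left(S{\left(-1 \right)} - 33\right) = - 103 \left(\frac{-2 - 1}{-3 - 1} - 33\right) = - 103 \left(\frac{1}{-4} \left(-3\right) - 33\right) = - 103 \left(\left(- \frac{1}{4}\right) \left(-3\right) - 33\right) = - 103 \left(\frac{3}{4} - 33\right) = \left(-103\right) \left(- \frac{129}{4}\right) = \frac{13287}{4}$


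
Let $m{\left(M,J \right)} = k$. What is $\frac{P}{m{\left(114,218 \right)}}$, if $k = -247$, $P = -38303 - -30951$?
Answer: $\frac{7352}{247} \approx 29.765$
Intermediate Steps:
$P = -7352$ ($P = -38303 + 30951 = -7352$)
$m{\left(M,J \right)} = -247$
$\frac{P}{m{\left(114,218 \right)}} = - \frac{7352}{-247} = \left(-7352\right) \left(- \frac{1}{247}\right) = \frac{7352}{247}$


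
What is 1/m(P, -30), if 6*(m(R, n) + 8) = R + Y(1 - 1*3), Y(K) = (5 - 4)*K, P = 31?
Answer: -6/19 ≈ -0.31579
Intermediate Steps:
Y(K) = K (Y(K) = 1*K = K)
m(R, n) = -25/3 + R/6 (m(R, n) = -8 + (R + (1 - 1*3))/6 = -8 + (R + (1 - 3))/6 = -8 + (R - 2)/6 = -8 + (-2 + R)/6 = -8 + (-⅓ + R/6) = -25/3 + R/6)
1/m(P, -30) = 1/(-25/3 + (⅙)*31) = 1/(-25/3 + 31/6) = 1/(-19/6) = -6/19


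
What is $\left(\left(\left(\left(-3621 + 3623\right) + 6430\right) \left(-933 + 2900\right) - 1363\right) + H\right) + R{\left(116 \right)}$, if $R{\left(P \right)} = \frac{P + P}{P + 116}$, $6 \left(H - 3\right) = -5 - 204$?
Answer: $\frac{75902101}{6} \approx 1.265 \cdot 10^{7}$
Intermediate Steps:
$H = - \frac{191}{6}$ ($H = 3 + \frac{-5 - 204}{6} = 3 + \frac{1}{6} \left(-209\right) = 3 - \frac{209}{6} = - \frac{191}{6} \approx -31.833$)
$R{\left(P \right)} = \frac{2 P}{116 + P}$
$\left(\left(\left(\left(-3621 + 3623\right) + 6430\right) \left(-933 + 2900\right) - 1363\right) + H\right) + R{\left(116 \right)} = \left(\left(\left(\left(-3621 + 3623\right) + 6430\right) \left(-933 + 2900\right) - 1363\right) - \frac{191}{6}\right) + 2 \cdot 116 \frac{1}{116 + 116} = \left(\left(\left(2 + 6430\right) 1967 - 1363\right) - \frac{191}{6}\right) + 2 \cdot 116 \cdot \frac{1}{232} = \left(\left(6432 \cdot 1967 - 1363\right) - \frac{191}{6}\right) + 2 \cdot 116 \cdot \frac{1}{232} = \left(\left(12651744 - 1363\right) - \frac{191}{6}\right) + 1 = \left(12650381 - \frac{191}{6}\right) + 1 = \frac{75902095}{6} + 1 = \frac{75902101}{6}$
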